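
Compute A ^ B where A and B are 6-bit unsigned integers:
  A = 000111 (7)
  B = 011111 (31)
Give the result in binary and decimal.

Apply ^ to each column (1 where bits differ):
  000111
^ 011111
--------
  011000

Answer: 011000 (24)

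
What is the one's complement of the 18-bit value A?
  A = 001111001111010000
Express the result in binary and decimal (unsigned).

Flip each bit (0->1, 1->0):
  001111001111010000
  110000110000101111

Answer: 110000110000101111 (199727)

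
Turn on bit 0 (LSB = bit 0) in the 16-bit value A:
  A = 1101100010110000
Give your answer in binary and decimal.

Mask = 1 << 0 = 0000000000000001
Bit 0 of A is 0, so OR-ing with the mask flips it to 1.
  1101100010110000
| 0000000000000001
------------------
  1101100010110001

Answer: 1101100010110001 (55473)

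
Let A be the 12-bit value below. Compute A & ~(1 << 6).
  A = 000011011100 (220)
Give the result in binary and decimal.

Mask = ~(1 << 6) = 111110111111
Bit 6 of A is 1, so AND-ing with the mask clears it to 0.
  000011011100
& 111110111111
--------------
  000010011100

Answer: 000010011100 (156)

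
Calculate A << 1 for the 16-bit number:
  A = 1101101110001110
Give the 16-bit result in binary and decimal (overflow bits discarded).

Shift left by 1: drop the top 1 bit(s), append 1 zero(s) on the right.
  1101101110001110  ->  discard [1], keep [101101110001110], append 0
= 1011011100011100

Answer: 1011011100011100 (46876)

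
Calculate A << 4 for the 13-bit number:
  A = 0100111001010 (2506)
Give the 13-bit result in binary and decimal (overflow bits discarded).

Shift left by 4: drop the top 4 bit(s), append 4 zero(s) on the right.
  0100111001010  ->  discard [0100], keep [111001010], append 0000
= 1110010100000

Answer: 1110010100000 (7328)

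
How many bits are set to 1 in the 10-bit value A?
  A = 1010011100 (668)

1010011100
1-bits at positions (from bit 0 = LSB): 2, 3, 4, 7, 9
Count = 5

Answer: 5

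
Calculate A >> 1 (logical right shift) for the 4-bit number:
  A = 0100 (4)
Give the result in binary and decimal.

Logical shift right by 1: drop the bottom 1 bit(s), prepend 1 zero(s) on the left.
  0100  ->  keep [010], discard [0], prepend 0
= 0010

Answer: 0010 (2)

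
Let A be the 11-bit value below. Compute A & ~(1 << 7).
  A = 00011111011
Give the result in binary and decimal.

Mask = ~(1 << 7) = 11101111111
Bit 7 of A is 1, so AND-ing with the mask clears it to 0.
  00011111011
& 11101111111
-------------
  00001111011

Answer: 00001111011 (123)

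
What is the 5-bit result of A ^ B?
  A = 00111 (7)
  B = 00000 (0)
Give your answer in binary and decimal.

Apply ^ to each column (1 where bits differ):
  00111
^ 00000
-------
  00111

Answer: 00111 (7)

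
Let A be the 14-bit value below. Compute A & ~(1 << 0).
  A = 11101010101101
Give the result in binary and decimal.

Mask = ~(1 << 0) = 11111111111110
Bit 0 of A is 1, so AND-ing with the mask clears it to 0.
  11101010101101
& 11111111111110
----------------
  11101010101100

Answer: 11101010101100 (15020)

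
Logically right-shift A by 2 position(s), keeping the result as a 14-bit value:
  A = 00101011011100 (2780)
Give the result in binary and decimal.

Logical shift right by 2: drop the bottom 2 bit(s), prepend 2 zero(s) on the left.
  00101011011100  ->  keep [001010110111], discard [00], prepend 00
= 00001010110111

Answer: 00001010110111 (695)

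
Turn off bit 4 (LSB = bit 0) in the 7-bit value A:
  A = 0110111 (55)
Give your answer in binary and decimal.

Mask = ~(1 << 4) = 1101111
Bit 4 of A is 1, so AND-ing with the mask clears it to 0.
  0110111
& 1101111
---------
  0100111

Answer: 0100111 (39)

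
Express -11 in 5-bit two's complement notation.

1. Binary of +11:  01011
2. Invert bits:     10100
3. Add 1:           10101

Answer: 10101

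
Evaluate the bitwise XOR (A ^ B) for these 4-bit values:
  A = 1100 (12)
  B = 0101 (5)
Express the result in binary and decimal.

Apply ^ to each column (1 where bits differ):
  1100
^ 0101
------
  1001

Answer: 1001 (9)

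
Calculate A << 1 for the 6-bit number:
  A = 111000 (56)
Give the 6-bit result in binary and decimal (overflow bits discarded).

Shift left by 1: drop the top 1 bit(s), append 1 zero(s) on the right.
  111000  ->  discard [1], keep [11000], append 0
= 110000

Answer: 110000 (48)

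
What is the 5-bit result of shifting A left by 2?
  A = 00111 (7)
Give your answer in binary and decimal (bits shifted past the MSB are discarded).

Shift left by 2: drop the top 2 bit(s), append 2 zero(s) on the right.
  00111  ->  discard [00], keep [111], append 00
= 11100

Answer: 11100 (28)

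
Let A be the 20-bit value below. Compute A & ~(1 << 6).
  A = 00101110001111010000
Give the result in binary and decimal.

Mask = ~(1 << 6) = 11111111111110111111
Bit 6 of A is 1, so AND-ing with the mask clears it to 0.
  00101110001111010000
& 11111111111110111111
----------------------
  00101110001110010000

Answer: 00101110001110010000 (189328)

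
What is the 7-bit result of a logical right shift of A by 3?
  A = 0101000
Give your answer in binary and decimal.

Logical shift right by 3: drop the bottom 3 bit(s), prepend 3 zero(s) on the left.
  0101000  ->  keep [0101], discard [000], prepend 000
= 0000101

Answer: 0000101 (5)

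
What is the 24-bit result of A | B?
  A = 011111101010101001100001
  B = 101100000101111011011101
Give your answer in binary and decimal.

Apply | to each column (1 where either bit is 1):
  011111101010101001100001
| 101100000101111011011101
--------------------------
  111111101111111011111101

Answer: 111111101111111011111101 (16711421)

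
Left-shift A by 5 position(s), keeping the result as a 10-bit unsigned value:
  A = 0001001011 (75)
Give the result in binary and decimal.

Shift left by 5: drop the top 5 bit(s), append 5 zero(s) on the right.
  0001001011  ->  discard [00010], keep [01011], append 00000
= 0101100000

Answer: 0101100000 (352)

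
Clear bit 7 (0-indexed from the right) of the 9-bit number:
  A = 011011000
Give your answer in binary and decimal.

Mask = ~(1 << 7) = 101111111
Bit 7 of A is 1, so AND-ing with the mask clears it to 0.
  011011000
& 101111111
-----------
  001011000

Answer: 001011000 (88)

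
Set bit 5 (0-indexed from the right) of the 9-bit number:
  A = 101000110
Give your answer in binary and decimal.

Mask = 1 << 5 = 000100000
Bit 5 of A is 0, so OR-ing with the mask flips it to 1.
  101000110
| 000100000
-----------
  101100110

Answer: 101100110 (358)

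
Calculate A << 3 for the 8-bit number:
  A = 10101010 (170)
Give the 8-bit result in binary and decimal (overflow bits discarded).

Shift left by 3: drop the top 3 bit(s), append 3 zero(s) on the right.
  10101010  ->  discard [101], keep [01010], append 000
= 01010000

Answer: 01010000 (80)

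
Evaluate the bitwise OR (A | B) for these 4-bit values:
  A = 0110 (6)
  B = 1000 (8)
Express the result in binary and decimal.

Apply | to each column (1 where either bit is 1):
  0110
| 1000
------
  1110

Answer: 1110 (14)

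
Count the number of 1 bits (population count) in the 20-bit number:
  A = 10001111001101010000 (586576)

10001111001101010000
1-bits at positions (from bit 0 = LSB): 4, 6, 8, 9, 12, 13, 14, 15, 19
Count = 9

Answer: 9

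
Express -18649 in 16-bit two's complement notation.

1. Binary of +18649:  0100100011011001
2. Invert bits:     1011011100100110
3. Add 1:           1011011100100111

Answer: 1011011100100111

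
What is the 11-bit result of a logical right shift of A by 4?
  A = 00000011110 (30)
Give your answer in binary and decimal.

Logical shift right by 4: drop the bottom 4 bit(s), prepend 4 zero(s) on the left.
  00000011110  ->  keep [0000001], discard [1110], prepend 0000
= 00000000001

Answer: 00000000001 (1)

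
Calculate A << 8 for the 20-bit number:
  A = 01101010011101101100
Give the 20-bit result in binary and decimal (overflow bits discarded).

Shift left by 8: drop the top 8 bit(s), append 8 zero(s) on the right.
  01101010011101101100  ->  discard [01101010], keep [011101101100], append 00000000
= 01110110110000000000

Answer: 01110110110000000000 (486400)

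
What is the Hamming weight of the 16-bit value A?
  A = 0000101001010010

0000101001010010
1-bits at positions (from bit 0 = LSB): 1, 4, 6, 9, 11
Count = 5

Answer: 5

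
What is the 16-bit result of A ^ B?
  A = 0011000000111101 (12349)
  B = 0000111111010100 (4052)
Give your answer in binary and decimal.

Apply ^ to each column (1 where bits differ):
  0011000000111101
^ 0000111111010100
------------------
  0011111111101001

Answer: 0011111111101001 (16361)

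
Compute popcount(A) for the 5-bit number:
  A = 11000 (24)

11000
1-bits at positions (from bit 0 = LSB): 3, 4
Count = 2

Answer: 2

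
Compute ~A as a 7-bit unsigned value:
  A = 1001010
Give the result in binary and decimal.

Flip each bit (0->1, 1->0):
  1001010
  0110101

Answer: 0110101 (53)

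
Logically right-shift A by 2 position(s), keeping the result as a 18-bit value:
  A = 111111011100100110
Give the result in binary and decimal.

Logical shift right by 2: drop the bottom 2 bit(s), prepend 2 zero(s) on the left.
  111111011100100110  ->  keep [1111110111001001], discard [10], prepend 00
= 001111110111001001

Answer: 001111110111001001 (64969)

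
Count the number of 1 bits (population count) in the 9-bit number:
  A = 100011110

100011110
1-bits at positions (from bit 0 = LSB): 1, 2, 3, 4, 8
Count = 5

Answer: 5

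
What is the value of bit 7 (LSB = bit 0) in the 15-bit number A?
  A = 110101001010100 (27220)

Bit 7 is the 8th from the right.
  110101001010100
         ^
That bit is 0.

Answer: 0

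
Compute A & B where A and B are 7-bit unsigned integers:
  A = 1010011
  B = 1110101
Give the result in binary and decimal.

Apply & to each column (1 only where both bits are 1):
  1010011
& 1110101
---------
  1010001

Answer: 1010001 (81)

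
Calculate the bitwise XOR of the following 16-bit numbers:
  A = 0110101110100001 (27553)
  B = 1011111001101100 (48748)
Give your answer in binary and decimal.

Apply ^ to each column (1 where bits differ):
  0110101110100001
^ 1011111001101100
------------------
  1101010111001101

Answer: 1101010111001101 (54733)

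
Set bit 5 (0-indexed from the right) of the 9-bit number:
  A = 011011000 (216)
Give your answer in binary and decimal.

Mask = 1 << 5 = 000100000
Bit 5 of A is 0, so OR-ing with the mask flips it to 1.
  011011000
| 000100000
-----------
  011111000

Answer: 011111000 (248)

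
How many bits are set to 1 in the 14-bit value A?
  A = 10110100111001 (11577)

10110100111001
1-bits at positions (from bit 0 = LSB): 0, 3, 4, 5, 8, 10, 11, 13
Count = 8

Answer: 8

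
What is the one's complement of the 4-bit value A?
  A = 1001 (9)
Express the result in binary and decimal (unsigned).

Flip each bit (0->1, 1->0):
  1001
  0110

Answer: 0110 (6)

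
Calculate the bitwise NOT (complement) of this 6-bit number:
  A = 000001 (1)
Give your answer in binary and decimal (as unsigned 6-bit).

Flip each bit (0->1, 1->0):
  000001
  111110

Answer: 111110 (62)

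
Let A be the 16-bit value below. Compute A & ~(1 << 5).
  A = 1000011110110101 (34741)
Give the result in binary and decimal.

Mask = ~(1 << 5) = 1111111111011111
Bit 5 of A is 1, so AND-ing with the mask clears it to 0.
  1000011110110101
& 1111111111011111
------------------
  1000011110010101

Answer: 1000011110010101 (34709)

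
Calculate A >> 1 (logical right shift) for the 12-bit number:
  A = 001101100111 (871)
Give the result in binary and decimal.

Logical shift right by 1: drop the bottom 1 bit(s), prepend 1 zero(s) on the left.
  001101100111  ->  keep [00110110011], discard [1], prepend 0
= 000110110011

Answer: 000110110011 (435)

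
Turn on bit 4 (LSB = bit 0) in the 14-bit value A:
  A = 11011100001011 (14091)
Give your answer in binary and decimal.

Mask = 1 << 4 = 00000000010000
Bit 4 of A is 0, so OR-ing with the mask flips it to 1.
  11011100001011
| 00000000010000
----------------
  11011100011011

Answer: 11011100011011 (14107)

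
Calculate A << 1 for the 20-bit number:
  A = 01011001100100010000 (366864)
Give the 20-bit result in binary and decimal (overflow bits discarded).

Shift left by 1: drop the top 1 bit(s), append 1 zero(s) on the right.
  01011001100100010000  ->  discard [0], keep [1011001100100010000], append 0
= 10110011001000100000

Answer: 10110011001000100000 (733728)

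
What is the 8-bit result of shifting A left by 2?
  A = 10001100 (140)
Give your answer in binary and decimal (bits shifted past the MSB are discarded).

Shift left by 2: drop the top 2 bit(s), append 2 zero(s) on the right.
  10001100  ->  discard [10], keep [001100], append 00
= 00110000

Answer: 00110000 (48)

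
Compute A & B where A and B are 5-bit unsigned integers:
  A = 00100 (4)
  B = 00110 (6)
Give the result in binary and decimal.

Apply & to each column (1 only where both bits are 1):
  00100
& 00110
-------
  00100

Answer: 00100 (4)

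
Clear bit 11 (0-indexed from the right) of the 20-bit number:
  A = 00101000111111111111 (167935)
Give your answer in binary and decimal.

Mask = ~(1 << 11) = 11111111011111111111
Bit 11 of A is 1, so AND-ing with the mask clears it to 0.
  00101000111111111111
& 11111111011111111111
----------------------
  00101000011111111111

Answer: 00101000011111111111 (165887)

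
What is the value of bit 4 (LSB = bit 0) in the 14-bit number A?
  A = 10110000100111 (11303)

Bit 4 is the 5th from the right.
  10110000100111
           ^
That bit is 0.

Answer: 0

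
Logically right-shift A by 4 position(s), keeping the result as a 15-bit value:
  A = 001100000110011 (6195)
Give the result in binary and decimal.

Logical shift right by 4: drop the bottom 4 bit(s), prepend 4 zero(s) on the left.
  001100000110011  ->  keep [00110000011], discard [0011], prepend 0000
= 000000110000011

Answer: 000000110000011 (387)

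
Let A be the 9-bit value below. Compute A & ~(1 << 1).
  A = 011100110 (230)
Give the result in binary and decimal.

Mask = ~(1 << 1) = 111111101
Bit 1 of A is 1, so AND-ing with the mask clears it to 0.
  011100110
& 111111101
-----------
  011100100

Answer: 011100100 (228)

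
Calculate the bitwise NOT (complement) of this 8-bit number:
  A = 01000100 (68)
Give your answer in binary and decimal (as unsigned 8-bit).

Flip each bit (0->1, 1->0):
  01000100
  10111011

Answer: 10111011 (187)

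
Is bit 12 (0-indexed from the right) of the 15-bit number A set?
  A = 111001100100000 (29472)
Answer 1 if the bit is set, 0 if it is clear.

Bit 12 is the 13th from the right.
  111001100100000
    ^
That bit is 1.

Answer: 1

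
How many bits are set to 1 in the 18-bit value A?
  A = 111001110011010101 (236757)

111001110011010101
1-bits at positions (from bit 0 = LSB): 0, 2, 4, 6, 7, 10, 11, 12, 15, 16, 17
Count = 11

Answer: 11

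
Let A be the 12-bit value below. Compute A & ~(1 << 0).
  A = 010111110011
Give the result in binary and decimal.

Mask = ~(1 << 0) = 111111111110
Bit 0 of A is 1, so AND-ing with the mask clears it to 0.
  010111110011
& 111111111110
--------------
  010111110010

Answer: 010111110010 (1522)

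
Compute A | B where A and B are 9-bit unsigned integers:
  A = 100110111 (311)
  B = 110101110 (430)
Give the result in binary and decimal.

Apply | to each column (1 where either bit is 1):
  100110111
| 110101110
-----------
  110111111

Answer: 110111111 (447)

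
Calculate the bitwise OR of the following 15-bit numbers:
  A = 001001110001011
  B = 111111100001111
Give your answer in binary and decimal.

Apply | to each column (1 where either bit is 1):
  001001110001011
| 111111100001111
-----------------
  111111110001111

Answer: 111111110001111 (32655)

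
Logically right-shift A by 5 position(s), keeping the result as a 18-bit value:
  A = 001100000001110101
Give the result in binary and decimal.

Logical shift right by 5: drop the bottom 5 bit(s), prepend 5 zero(s) on the left.
  001100000001110101  ->  keep [0011000000011], discard [10101], prepend 00000
= 000000011000000011

Answer: 000000011000000011 (1539)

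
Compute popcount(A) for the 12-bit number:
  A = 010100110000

010100110000
1-bits at positions (from bit 0 = LSB): 4, 5, 8, 10
Count = 4

Answer: 4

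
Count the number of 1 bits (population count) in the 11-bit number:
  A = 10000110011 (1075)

10000110011
1-bits at positions (from bit 0 = LSB): 0, 1, 4, 5, 10
Count = 5

Answer: 5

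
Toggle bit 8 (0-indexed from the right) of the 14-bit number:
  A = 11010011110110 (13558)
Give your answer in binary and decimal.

Mask = 1 << 8 = 00000100000000
Bit 8 of A is 0; XOR with the mask flips it to 1.
  11010011110110
^ 00000100000000
----------------
  11010111110110

Answer: 11010111110110 (13814)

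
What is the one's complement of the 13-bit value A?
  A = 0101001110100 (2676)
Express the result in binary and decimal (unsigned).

Flip each bit (0->1, 1->0):
  0101001110100
  1010110001011

Answer: 1010110001011 (5515)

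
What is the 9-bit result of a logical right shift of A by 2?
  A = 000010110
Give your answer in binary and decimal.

Logical shift right by 2: drop the bottom 2 bit(s), prepend 2 zero(s) on the left.
  000010110  ->  keep [0000101], discard [10], prepend 00
= 000000101

Answer: 000000101 (5)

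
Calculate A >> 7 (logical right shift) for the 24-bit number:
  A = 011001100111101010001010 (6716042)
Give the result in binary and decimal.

Logical shift right by 7: drop the bottom 7 bit(s), prepend 7 zero(s) on the left.
  011001100111101010001010  ->  keep [01100110011110101], discard [0001010], prepend 0000000
= 000000001100110011110101

Answer: 000000001100110011110101 (52469)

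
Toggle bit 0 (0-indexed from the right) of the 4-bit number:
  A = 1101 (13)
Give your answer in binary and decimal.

Mask = 1 << 0 = 0001
Bit 0 of A is 1; XOR with the mask flips it to 0.
  1101
^ 0001
------
  1100

Answer: 1100 (12)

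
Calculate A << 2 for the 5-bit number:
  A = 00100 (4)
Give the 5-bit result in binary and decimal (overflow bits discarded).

Shift left by 2: drop the top 2 bit(s), append 2 zero(s) on the right.
  00100  ->  discard [00], keep [100], append 00
= 10000

Answer: 10000 (16)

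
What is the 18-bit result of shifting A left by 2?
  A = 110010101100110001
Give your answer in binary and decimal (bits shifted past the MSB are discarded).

Shift left by 2: drop the top 2 bit(s), append 2 zero(s) on the right.
  110010101100110001  ->  discard [11], keep [0010101100110001], append 00
= 001010110011000100

Answer: 001010110011000100 (44228)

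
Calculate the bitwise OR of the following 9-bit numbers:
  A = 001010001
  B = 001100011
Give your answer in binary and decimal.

Apply | to each column (1 where either bit is 1):
  001010001
| 001100011
-----------
  001110011

Answer: 001110011 (115)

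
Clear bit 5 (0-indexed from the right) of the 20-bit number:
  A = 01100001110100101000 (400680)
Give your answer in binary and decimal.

Mask = ~(1 << 5) = 11111111111111011111
Bit 5 of A is 1, so AND-ing with the mask clears it to 0.
  01100001110100101000
& 11111111111111011111
----------------------
  01100001110100001000

Answer: 01100001110100001000 (400648)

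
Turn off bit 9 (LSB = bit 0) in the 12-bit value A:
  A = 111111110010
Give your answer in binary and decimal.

Mask = ~(1 << 9) = 110111111111
Bit 9 of A is 1, so AND-ing with the mask clears it to 0.
  111111110010
& 110111111111
--------------
  110111110010

Answer: 110111110010 (3570)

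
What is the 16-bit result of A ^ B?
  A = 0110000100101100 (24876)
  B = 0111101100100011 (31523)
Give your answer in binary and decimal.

Apply ^ to each column (1 where bits differ):
  0110000100101100
^ 0111101100100011
------------------
  0001101000001111

Answer: 0001101000001111 (6671)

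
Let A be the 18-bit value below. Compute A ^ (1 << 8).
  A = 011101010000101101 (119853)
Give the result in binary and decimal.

Mask = 1 << 8 = 000000000100000000
Bit 8 of A is 0; XOR with the mask flips it to 1.
  011101010000101101
^ 000000000100000000
--------------------
  011101010100101101

Answer: 011101010100101101 (120109)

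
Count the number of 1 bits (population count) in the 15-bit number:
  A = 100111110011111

100111110011111
1-bits at positions (from bit 0 = LSB): 0, 1, 2, 3, 4, 7, 8, 9, 10, 11, 14
Count = 11

Answer: 11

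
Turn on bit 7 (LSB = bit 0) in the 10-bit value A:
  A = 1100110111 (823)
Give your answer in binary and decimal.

Mask = 1 << 7 = 0010000000
Bit 7 of A is 0, so OR-ing with the mask flips it to 1.
  1100110111
| 0010000000
------------
  1110110111

Answer: 1110110111 (951)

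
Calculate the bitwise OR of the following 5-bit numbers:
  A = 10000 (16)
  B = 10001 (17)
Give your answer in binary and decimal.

Apply | to each column (1 where either bit is 1):
  10000
| 10001
-------
  10001

Answer: 10001 (17)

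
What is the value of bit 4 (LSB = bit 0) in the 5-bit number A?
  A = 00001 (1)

Bit 4 is the 5th from the right.
  00001
  ^
That bit is 0.

Answer: 0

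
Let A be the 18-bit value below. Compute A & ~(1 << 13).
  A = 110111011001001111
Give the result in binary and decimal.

Mask = ~(1 << 13) = 111101111111111111
Bit 13 of A is 1, so AND-ing with the mask clears it to 0.
  110111011001001111
& 111101111111111111
--------------------
  110101011001001111

Answer: 110101011001001111 (218703)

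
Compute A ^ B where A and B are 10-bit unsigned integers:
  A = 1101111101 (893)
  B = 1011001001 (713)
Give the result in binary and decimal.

Apply ^ to each column (1 where bits differ):
  1101111101
^ 1011001001
------------
  0110110100

Answer: 0110110100 (436)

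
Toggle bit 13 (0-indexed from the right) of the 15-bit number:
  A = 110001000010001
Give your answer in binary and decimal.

Mask = 1 << 13 = 010000000000000
Bit 13 of A is 1; XOR with the mask flips it to 0.
  110001000010001
^ 010000000000000
-----------------
  100001000010001

Answer: 100001000010001 (16913)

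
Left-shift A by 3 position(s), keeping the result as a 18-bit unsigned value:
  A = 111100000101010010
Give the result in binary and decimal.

Shift left by 3: drop the top 3 bit(s), append 3 zero(s) on the right.
  111100000101010010  ->  discard [111], keep [100000101010010], append 000
= 100000101010010000

Answer: 100000101010010000 (133776)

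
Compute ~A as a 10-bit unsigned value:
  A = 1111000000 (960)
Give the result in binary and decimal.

Flip each bit (0->1, 1->0):
  1111000000
  0000111111

Answer: 0000111111 (63)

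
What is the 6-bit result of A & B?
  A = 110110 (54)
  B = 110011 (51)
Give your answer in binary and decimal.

Apply & to each column (1 only where both bits are 1):
  110110
& 110011
--------
  110010

Answer: 110010 (50)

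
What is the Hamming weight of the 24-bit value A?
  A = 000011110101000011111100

000011110101000011111100
1-bits at positions (from bit 0 = LSB): 2, 3, 4, 5, 6, 7, 12, 14, 16, 17, 18, 19
Count = 12

Answer: 12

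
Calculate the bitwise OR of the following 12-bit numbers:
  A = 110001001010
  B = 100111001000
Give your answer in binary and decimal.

Apply | to each column (1 where either bit is 1):
  110001001010
| 100111001000
--------------
  110111001010

Answer: 110111001010 (3530)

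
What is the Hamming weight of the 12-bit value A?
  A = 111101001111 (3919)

111101001111
1-bits at positions (from bit 0 = LSB): 0, 1, 2, 3, 6, 8, 9, 10, 11
Count = 9

Answer: 9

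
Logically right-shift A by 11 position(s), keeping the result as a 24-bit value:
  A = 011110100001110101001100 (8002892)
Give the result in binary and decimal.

Logical shift right by 11: drop the bottom 11 bit(s), prepend 11 zero(s) on the left.
  011110100001110101001100  ->  keep [0111101000011], discard [10101001100], prepend 00000000000
= 000000000000111101000011

Answer: 000000000000111101000011 (3907)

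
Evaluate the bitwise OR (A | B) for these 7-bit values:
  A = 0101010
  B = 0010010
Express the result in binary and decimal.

Apply | to each column (1 where either bit is 1):
  0101010
| 0010010
---------
  0111010

Answer: 0111010 (58)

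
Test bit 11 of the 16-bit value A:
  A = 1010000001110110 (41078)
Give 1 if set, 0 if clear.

Bit 11 is the 12th from the right.
  1010000001110110
      ^
That bit is 0.

Answer: 0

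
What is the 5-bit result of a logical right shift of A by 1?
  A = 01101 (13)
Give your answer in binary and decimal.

Logical shift right by 1: drop the bottom 1 bit(s), prepend 1 zero(s) on the left.
  01101  ->  keep [0110], discard [1], prepend 0
= 00110

Answer: 00110 (6)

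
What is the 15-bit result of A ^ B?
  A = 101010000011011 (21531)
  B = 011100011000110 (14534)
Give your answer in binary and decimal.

Apply ^ to each column (1 where bits differ):
  101010000011011
^ 011100011000110
-----------------
  110110011011101

Answer: 110110011011101 (27869)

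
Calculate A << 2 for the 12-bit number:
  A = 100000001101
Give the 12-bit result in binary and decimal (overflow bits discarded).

Shift left by 2: drop the top 2 bit(s), append 2 zero(s) on the right.
  100000001101  ->  discard [10], keep [0000001101], append 00
= 000000110100

Answer: 000000110100 (52)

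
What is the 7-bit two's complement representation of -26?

1. Binary of +26:  0011010
2. Invert bits:     1100101
3. Add 1:           1100110

Answer: 1100110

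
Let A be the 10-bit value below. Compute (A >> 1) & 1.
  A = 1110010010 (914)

Bit 1 is the 2nd from the right.
  1110010010
          ^
That bit is 1.

Answer: 1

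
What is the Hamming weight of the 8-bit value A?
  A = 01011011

01011011
1-bits at positions (from bit 0 = LSB): 0, 1, 3, 4, 6
Count = 5

Answer: 5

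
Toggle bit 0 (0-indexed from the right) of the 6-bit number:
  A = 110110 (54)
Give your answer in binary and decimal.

Mask = 1 << 0 = 000001
Bit 0 of A is 0; XOR with the mask flips it to 1.
  110110
^ 000001
--------
  110111

Answer: 110111 (55)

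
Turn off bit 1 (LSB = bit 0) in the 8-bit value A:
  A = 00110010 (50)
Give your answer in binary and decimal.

Mask = ~(1 << 1) = 11111101
Bit 1 of A is 1, so AND-ing with the mask clears it to 0.
  00110010
& 11111101
----------
  00110000

Answer: 00110000 (48)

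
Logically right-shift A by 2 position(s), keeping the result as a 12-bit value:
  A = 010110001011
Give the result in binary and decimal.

Logical shift right by 2: drop the bottom 2 bit(s), prepend 2 zero(s) on the left.
  010110001011  ->  keep [0101100010], discard [11], prepend 00
= 000101100010

Answer: 000101100010 (354)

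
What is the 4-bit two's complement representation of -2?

1. Binary of +2:  0010
2. Invert bits:     1101
3. Add 1:           1110

Answer: 1110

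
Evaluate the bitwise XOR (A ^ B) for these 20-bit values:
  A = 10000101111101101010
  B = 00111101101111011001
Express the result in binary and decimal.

Apply ^ to each column (1 where bits differ):
  10000101111101101010
^ 00111101101111011001
----------------------
  10111000010010110011

Answer: 10111000010010110011 (754867)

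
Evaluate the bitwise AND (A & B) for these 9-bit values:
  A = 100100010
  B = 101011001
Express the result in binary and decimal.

Apply & to each column (1 only where both bits are 1):
  100100010
& 101011001
-----------
  100000000

Answer: 100000000 (256)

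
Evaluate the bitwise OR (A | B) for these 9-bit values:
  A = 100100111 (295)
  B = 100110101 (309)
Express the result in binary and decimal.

Apply | to each column (1 where either bit is 1):
  100100111
| 100110101
-----------
  100110111

Answer: 100110111 (311)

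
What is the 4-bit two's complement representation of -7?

1. Binary of +7:  0111
2. Invert bits:     1000
3. Add 1:           1001

Answer: 1001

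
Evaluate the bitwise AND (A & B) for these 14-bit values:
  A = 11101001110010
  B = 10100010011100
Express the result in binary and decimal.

Apply & to each column (1 only where both bits are 1):
  11101001110010
& 10100010011100
----------------
  10100000010000

Answer: 10100000010000 (10256)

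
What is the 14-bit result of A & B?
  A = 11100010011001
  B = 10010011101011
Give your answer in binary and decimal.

Apply & to each column (1 only where both bits are 1):
  11100010011001
& 10010011101011
----------------
  10000010001001

Answer: 10000010001001 (8329)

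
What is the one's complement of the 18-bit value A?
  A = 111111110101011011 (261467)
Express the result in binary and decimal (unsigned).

Flip each bit (0->1, 1->0):
  111111110101011011
  000000001010100100

Answer: 000000001010100100 (676)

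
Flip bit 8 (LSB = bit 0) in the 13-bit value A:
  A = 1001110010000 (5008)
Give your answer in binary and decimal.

Mask = 1 << 8 = 0000100000000
Bit 8 of A is 1; XOR with the mask flips it to 0.
  1001110010000
^ 0000100000000
---------------
  1001010010000

Answer: 1001010010000 (4752)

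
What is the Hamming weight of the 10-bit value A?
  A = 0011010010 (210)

0011010010
1-bits at positions (from bit 0 = LSB): 1, 4, 6, 7
Count = 4

Answer: 4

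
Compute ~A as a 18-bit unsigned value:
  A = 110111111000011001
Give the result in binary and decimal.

Flip each bit (0->1, 1->0):
  110111111000011001
  001000000111100110

Answer: 001000000111100110 (33254)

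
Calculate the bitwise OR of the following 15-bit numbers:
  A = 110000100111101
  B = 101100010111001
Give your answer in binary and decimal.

Apply | to each column (1 where either bit is 1):
  110000100111101
| 101100010111001
-----------------
  111100110111101

Answer: 111100110111101 (31165)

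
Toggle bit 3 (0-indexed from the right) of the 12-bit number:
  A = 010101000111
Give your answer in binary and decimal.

Mask = 1 << 3 = 000000001000
Bit 3 of A is 0; XOR with the mask flips it to 1.
  010101000111
^ 000000001000
--------------
  010101001111

Answer: 010101001111 (1359)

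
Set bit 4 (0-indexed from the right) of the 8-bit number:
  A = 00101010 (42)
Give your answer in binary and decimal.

Mask = 1 << 4 = 00010000
Bit 4 of A is 0, so OR-ing with the mask flips it to 1.
  00101010
| 00010000
----------
  00111010

Answer: 00111010 (58)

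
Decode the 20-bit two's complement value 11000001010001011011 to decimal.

MSB is 1, so the value is negative. Find the magnitude:
1. Invert bits:  00111110101110100100
2. Add 1:        00111110101110100101  = 256933
3. Apply sign:   -256933

Answer: -256933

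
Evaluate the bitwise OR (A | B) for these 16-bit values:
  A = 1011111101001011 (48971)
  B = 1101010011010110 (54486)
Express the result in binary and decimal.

Apply | to each column (1 where either bit is 1):
  1011111101001011
| 1101010011010110
------------------
  1111111111011111

Answer: 1111111111011111 (65503)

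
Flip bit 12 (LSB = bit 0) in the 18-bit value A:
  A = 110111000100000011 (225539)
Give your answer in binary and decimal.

Mask = 1 << 12 = 000001000000000000
Bit 12 of A is 1; XOR with the mask flips it to 0.
  110111000100000011
^ 000001000000000000
--------------------
  110110000100000011

Answer: 110110000100000011 (221443)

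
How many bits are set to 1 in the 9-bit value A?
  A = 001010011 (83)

001010011
1-bits at positions (from bit 0 = LSB): 0, 1, 4, 6
Count = 4

Answer: 4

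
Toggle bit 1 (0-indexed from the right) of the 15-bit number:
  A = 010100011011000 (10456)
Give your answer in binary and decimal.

Mask = 1 << 1 = 000000000000010
Bit 1 of A is 0; XOR with the mask flips it to 1.
  010100011011000
^ 000000000000010
-----------------
  010100011011010

Answer: 010100011011010 (10458)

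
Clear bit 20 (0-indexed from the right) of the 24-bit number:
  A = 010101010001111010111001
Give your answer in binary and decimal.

Mask = ~(1 << 20) = 111011111111111111111111
Bit 20 of A is 1, so AND-ing with the mask clears it to 0.
  010101010001111010111001
& 111011111111111111111111
--------------------------
  010001010001111010111001

Answer: 010001010001111010111001 (4529849)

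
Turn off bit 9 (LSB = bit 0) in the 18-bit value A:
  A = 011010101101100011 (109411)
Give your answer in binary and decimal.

Mask = ~(1 << 9) = 111111110111111111
Bit 9 of A is 1, so AND-ing with the mask clears it to 0.
  011010101101100011
& 111111110111111111
--------------------
  011010100101100011

Answer: 011010100101100011 (108899)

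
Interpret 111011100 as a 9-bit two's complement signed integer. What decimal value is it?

MSB is 1, so the value is negative. Find the magnitude:
1. Invert bits:  000100011
2. Add 1:        000100100  = 36
3. Apply sign:   -36

Answer: -36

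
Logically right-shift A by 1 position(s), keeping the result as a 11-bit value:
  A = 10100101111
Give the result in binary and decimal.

Logical shift right by 1: drop the bottom 1 bit(s), prepend 1 zero(s) on the left.
  10100101111  ->  keep [1010010111], discard [1], prepend 0
= 01010010111

Answer: 01010010111 (663)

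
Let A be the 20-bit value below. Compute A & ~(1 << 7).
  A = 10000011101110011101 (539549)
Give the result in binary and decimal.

Mask = ~(1 << 7) = 11111111111101111111
Bit 7 of A is 1, so AND-ing with the mask clears it to 0.
  10000011101110011101
& 11111111111101111111
----------------------
  10000011101100011101

Answer: 10000011101100011101 (539421)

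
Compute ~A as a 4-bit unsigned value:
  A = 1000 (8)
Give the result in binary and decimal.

Flip each bit (0->1, 1->0):
  1000
  0111

Answer: 0111 (7)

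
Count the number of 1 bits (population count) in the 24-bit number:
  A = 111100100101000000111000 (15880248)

111100100101000000111000
1-bits at positions (from bit 0 = LSB): 3, 4, 5, 12, 14, 17, 20, 21, 22, 23
Count = 10

Answer: 10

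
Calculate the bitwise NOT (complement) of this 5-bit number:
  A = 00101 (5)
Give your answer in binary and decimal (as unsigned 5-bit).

Flip each bit (0->1, 1->0):
  00101
  11010

Answer: 11010 (26)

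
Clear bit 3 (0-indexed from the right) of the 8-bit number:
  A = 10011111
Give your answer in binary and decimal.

Mask = ~(1 << 3) = 11110111
Bit 3 of A is 1, so AND-ing with the mask clears it to 0.
  10011111
& 11110111
----------
  10010111

Answer: 10010111 (151)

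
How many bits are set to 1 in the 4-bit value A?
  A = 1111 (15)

1111
1-bits at positions (from bit 0 = LSB): 0, 1, 2, 3
Count = 4

Answer: 4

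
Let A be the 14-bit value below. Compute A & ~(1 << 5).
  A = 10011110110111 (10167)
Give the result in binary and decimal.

Mask = ~(1 << 5) = 11111111011111
Bit 5 of A is 1, so AND-ing with the mask clears it to 0.
  10011110110111
& 11111111011111
----------------
  10011110010111

Answer: 10011110010111 (10135)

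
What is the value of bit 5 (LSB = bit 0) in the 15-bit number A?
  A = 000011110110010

Bit 5 is the 6th from the right.
  000011110110010
           ^
That bit is 1.

Answer: 1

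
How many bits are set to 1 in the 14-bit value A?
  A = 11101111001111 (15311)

11101111001111
1-bits at positions (from bit 0 = LSB): 0, 1, 2, 3, 6, 7, 8, 9, 11, 12, 13
Count = 11

Answer: 11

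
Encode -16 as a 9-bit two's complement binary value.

1. Binary of +16:  000010000
2. Invert bits:     111101111
3. Add 1:           111110000

Answer: 111110000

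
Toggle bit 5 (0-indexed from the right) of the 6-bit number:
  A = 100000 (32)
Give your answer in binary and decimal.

Mask = 1 << 5 = 100000
Bit 5 of A is 1; XOR with the mask flips it to 0.
  100000
^ 100000
--------
  000000

Answer: 000000 (0)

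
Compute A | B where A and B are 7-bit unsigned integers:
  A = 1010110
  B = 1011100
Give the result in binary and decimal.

Apply | to each column (1 where either bit is 1):
  1010110
| 1011100
---------
  1011110

Answer: 1011110 (94)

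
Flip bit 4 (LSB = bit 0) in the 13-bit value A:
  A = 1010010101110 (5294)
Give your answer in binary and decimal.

Mask = 1 << 4 = 0000000010000
Bit 4 of A is 0; XOR with the mask flips it to 1.
  1010010101110
^ 0000000010000
---------------
  1010010111110

Answer: 1010010111110 (5310)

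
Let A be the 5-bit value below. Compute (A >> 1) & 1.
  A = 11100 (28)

Bit 1 is the 2nd from the right.
  11100
     ^
That bit is 0.

Answer: 0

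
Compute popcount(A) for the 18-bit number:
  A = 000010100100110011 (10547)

000010100100110011
1-bits at positions (from bit 0 = LSB): 0, 1, 4, 5, 8, 11, 13
Count = 7

Answer: 7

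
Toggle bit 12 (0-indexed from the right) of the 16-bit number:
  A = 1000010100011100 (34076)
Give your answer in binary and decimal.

Mask = 1 << 12 = 0001000000000000
Bit 12 of A is 0; XOR with the mask flips it to 1.
  1000010100011100
^ 0001000000000000
------------------
  1001010100011100

Answer: 1001010100011100 (38172)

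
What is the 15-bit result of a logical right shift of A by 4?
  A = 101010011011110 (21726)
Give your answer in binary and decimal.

Logical shift right by 4: drop the bottom 4 bit(s), prepend 4 zero(s) on the left.
  101010011011110  ->  keep [10101001101], discard [1110], prepend 0000
= 000010101001101

Answer: 000010101001101 (1357)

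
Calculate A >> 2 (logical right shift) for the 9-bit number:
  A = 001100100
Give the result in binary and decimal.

Logical shift right by 2: drop the bottom 2 bit(s), prepend 2 zero(s) on the left.
  001100100  ->  keep [0011001], discard [00], prepend 00
= 000011001

Answer: 000011001 (25)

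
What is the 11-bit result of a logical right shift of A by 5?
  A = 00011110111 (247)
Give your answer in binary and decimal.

Logical shift right by 5: drop the bottom 5 bit(s), prepend 5 zero(s) on the left.
  00011110111  ->  keep [000111], discard [10111], prepend 00000
= 00000000111

Answer: 00000000111 (7)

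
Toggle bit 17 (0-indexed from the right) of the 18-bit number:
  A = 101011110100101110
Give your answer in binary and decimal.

Mask = 1 << 17 = 100000000000000000
Bit 17 of A is 1; XOR with the mask flips it to 0.
  101011110100101110
^ 100000000000000000
--------------------
  001011110100101110

Answer: 001011110100101110 (48430)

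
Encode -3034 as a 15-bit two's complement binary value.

1. Binary of +3034:  000101111011010
2. Invert bits:     111010000100101
3. Add 1:           111010000100110

Answer: 111010000100110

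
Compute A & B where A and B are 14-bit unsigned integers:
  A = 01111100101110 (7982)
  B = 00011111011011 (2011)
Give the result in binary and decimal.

Apply & to each column (1 only where both bits are 1):
  01111100101110
& 00011111011011
----------------
  00011100001010

Answer: 00011100001010 (1802)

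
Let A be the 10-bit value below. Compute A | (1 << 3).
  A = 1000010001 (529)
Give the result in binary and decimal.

Mask = 1 << 3 = 0000001000
Bit 3 of A is 0, so OR-ing with the mask flips it to 1.
  1000010001
| 0000001000
------------
  1000011001

Answer: 1000011001 (537)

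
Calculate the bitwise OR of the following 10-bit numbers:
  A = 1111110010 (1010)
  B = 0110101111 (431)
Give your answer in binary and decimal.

Apply | to each column (1 where either bit is 1):
  1111110010
| 0110101111
------------
  1111111111

Answer: 1111111111 (1023)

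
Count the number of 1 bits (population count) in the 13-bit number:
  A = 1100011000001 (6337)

1100011000001
1-bits at positions (from bit 0 = LSB): 0, 6, 7, 11, 12
Count = 5

Answer: 5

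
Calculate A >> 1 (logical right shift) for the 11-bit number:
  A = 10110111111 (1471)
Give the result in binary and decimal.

Logical shift right by 1: drop the bottom 1 bit(s), prepend 1 zero(s) on the left.
  10110111111  ->  keep [1011011111], discard [1], prepend 0
= 01011011111

Answer: 01011011111 (735)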